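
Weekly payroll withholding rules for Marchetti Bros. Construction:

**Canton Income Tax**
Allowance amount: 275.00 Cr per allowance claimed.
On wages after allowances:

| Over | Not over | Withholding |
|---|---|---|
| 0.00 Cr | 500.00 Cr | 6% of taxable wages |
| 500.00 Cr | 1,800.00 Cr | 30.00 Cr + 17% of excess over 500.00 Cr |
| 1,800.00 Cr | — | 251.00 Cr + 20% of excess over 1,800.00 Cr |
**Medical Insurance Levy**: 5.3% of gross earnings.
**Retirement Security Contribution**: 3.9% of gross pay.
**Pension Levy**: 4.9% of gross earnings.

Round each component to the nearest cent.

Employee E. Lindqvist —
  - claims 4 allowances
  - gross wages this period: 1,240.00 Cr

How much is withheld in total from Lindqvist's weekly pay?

183.24 Cr

Canton Income Tax: taxable = 1,240.00 Cr − 4×275.00 Cr = 140.00 Cr
  6% × 140.00 Cr = 8.40 Cr
Medical Insurance Levy: 5.3% × 1,240.00 Cr = 65.72 Cr
Retirement Security Contribution: 3.9% × 1,240.00 Cr = 48.36 Cr
Pension Levy: 4.9% × 1,240.00 Cr = 60.76 Cr
Total: 8.40 Cr + 65.72 Cr + 48.36 Cr + 60.76 Cr = 183.24 Cr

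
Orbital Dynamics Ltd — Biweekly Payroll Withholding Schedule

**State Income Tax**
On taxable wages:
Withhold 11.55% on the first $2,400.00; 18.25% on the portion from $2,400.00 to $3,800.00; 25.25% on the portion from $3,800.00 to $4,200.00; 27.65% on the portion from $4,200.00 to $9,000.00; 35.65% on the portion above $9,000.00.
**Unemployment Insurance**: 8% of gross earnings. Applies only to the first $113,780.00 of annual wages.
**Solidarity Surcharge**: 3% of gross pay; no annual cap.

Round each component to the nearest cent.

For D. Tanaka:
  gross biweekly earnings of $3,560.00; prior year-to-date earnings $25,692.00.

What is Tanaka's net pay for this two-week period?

$2,679.50

State Income Tax: taxable = $3,560.00
  $277.20 + 18.25% × ($3,560.00 − $2,400.00) = $277.20 + 18.25% × $1,160.00 = $488.90
Unemployment Insurance: 8% × $3,560.00 = $284.80
Solidarity Surcharge: 3% × $3,560.00 = $106.80
Total withheld: $488.90 + $284.80 + $106.80 = $880.50
Net pay: $3,560.00 − $880.50 = $2,679.50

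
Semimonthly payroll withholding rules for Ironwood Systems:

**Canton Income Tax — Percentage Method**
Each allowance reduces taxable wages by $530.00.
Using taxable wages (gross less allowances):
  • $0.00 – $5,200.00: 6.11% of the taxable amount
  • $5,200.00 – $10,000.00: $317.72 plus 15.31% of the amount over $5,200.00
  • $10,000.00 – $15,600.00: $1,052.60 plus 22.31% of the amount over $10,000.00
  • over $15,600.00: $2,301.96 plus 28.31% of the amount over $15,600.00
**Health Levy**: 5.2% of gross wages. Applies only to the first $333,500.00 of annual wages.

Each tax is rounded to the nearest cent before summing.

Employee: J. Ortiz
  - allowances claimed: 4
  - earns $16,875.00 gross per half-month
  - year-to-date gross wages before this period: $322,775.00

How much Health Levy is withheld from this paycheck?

$557.70

Health Levy: cap $333,500.00 − YTD $322,775.00 = $10,725.00 subject; 5.2% × $10,725.00 = $557.70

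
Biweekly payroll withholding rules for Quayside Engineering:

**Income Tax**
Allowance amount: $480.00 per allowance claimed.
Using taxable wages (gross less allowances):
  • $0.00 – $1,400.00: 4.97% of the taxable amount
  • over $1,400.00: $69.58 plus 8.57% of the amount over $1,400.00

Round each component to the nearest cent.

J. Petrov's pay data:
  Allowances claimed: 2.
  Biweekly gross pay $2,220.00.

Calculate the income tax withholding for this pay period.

Income Tax: taxable = $2,220.00 − 2×$480.00 = $1,260.00
  4.97% × $1,260.00 = $62.62

$62.62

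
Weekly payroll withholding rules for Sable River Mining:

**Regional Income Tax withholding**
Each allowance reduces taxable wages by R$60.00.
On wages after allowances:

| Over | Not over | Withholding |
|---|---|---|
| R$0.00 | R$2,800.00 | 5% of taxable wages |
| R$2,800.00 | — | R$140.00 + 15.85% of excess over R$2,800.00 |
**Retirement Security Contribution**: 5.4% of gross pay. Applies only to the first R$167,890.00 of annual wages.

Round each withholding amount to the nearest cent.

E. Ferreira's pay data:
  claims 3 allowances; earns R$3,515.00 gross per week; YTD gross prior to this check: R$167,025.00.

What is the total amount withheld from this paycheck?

R$271.51

Regional Income Tax: taxable = R$3,515.00 − 3×R$60.00 = R$3,335.00
  R$140.00 + 15.85% × (R$3,335.00 − R$2,800.00) = R$140.00 + 15.85% × R$535.00 = R$224.80
Retirement Security Contribution: cap R$167,890.00 − YTD R$167,025.00 = R$865.00 subject; 5.4% × R$865.00 = R$46.71
Total: R$224.80 + R$46.71 = R$271.51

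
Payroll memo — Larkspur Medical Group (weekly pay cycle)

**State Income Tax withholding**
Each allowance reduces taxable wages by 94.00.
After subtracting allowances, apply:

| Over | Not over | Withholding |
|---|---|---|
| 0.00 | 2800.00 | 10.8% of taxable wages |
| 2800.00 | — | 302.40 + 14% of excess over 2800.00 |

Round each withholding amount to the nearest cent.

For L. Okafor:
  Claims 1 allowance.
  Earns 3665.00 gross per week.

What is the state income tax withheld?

State Income Tax: taxable = 3665.00 − 1×94.00 = 3571.00
  302.40 + 14% × (3571.00 − 2800.00) = 302.40 + 14% × 771.00 = 410.34

410.34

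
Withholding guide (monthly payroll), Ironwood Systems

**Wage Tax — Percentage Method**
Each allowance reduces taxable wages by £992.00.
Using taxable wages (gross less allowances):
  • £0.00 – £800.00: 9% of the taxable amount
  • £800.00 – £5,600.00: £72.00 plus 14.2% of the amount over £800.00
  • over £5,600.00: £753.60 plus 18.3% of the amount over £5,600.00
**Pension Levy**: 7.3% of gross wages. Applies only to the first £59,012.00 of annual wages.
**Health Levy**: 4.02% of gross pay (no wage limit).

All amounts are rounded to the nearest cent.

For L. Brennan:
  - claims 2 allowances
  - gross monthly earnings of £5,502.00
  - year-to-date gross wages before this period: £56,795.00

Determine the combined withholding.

Wage Tax: taxable = £5,502.00 − 2×£992.00 = £3,518.00
  £72.00 + 14.2% × (£3,518.00 − £800.00) = £72.00 + 14.2% × £2,718.00 = £457.96
Pension Levy: cap £59,012.00 − YTD £56,795.00 = £2,217.00 subject; 7.3% × £2,217.00 = £161.84
Health Levy: 4.02% × £5,502.00 = £221.18
Total: £457.96 + £161.84 + £221.18 = £840.98

£840.98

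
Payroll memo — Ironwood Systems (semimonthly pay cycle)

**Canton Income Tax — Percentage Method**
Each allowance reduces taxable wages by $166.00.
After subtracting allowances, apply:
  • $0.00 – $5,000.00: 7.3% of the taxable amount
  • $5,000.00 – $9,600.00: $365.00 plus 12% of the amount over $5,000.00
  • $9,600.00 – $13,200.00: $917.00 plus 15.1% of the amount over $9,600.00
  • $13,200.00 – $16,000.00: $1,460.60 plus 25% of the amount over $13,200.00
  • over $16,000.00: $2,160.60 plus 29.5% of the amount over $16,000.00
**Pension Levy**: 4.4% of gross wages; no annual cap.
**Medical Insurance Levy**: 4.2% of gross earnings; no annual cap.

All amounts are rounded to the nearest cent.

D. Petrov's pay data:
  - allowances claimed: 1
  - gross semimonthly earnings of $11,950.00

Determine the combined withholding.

$2,274.48

Canton Income Tax: taxable = $11,950.00 − 1×$166.00 = $11,784.00
  $917.00 + 15.1% × ($11,784.00 − $9,600.00) = $917.00 + 15.1% × $2,184.00 = $1,246.78
Pension Levy: 4.4% × $11,950.00 = $525.80
Medical Insurance Levy: 4.2% × $11,950.00 = $501.90
Total: $1,246.78 + $525.80 + $501.90 = $2,274.48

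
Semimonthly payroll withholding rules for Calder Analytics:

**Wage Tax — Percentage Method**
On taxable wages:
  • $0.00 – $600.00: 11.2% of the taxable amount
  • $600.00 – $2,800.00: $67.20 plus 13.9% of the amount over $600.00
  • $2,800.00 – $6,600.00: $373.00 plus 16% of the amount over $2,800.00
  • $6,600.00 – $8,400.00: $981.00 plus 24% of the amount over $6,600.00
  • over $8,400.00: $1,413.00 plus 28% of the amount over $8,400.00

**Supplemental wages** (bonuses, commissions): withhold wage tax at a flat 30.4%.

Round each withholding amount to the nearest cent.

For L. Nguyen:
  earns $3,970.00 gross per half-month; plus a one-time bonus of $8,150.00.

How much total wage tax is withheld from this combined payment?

Wage Tax: taxable = $3,970.00
  $373.00 + 16% × ($3,970.00 − $2,800.00) = $373.00 + 16% × $1,170.00 = $560.20
Supplemental (30.4% flat on bonus): 30.4% × $8,150.00 = $2,477.60
Total wage tax: $560.20 + $2,477.60 = $3,037.80

$3,037.80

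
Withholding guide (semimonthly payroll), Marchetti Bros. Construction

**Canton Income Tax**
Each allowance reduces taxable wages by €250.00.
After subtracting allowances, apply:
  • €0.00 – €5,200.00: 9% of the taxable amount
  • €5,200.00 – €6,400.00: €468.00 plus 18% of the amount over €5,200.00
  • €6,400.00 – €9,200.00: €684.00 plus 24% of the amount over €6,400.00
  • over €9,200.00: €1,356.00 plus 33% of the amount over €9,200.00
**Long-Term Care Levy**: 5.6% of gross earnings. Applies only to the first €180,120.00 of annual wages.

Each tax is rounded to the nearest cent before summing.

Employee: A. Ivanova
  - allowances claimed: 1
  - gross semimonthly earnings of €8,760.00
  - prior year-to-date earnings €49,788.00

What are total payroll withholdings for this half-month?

Canton Income Tax: taxable = €8,760.00 − 1×€250.00 = €8,510.00
  €684.00 + 24% × (€8,510.00 − €6,400.00) = €684.00 + 24% × €2,110.00 = €1,190.40
Long-Term Care Levy: 5.6% × €8,760.00 = €490.56
Total: €1,190.40 + €490.56 = €1,680.96

€1,680.96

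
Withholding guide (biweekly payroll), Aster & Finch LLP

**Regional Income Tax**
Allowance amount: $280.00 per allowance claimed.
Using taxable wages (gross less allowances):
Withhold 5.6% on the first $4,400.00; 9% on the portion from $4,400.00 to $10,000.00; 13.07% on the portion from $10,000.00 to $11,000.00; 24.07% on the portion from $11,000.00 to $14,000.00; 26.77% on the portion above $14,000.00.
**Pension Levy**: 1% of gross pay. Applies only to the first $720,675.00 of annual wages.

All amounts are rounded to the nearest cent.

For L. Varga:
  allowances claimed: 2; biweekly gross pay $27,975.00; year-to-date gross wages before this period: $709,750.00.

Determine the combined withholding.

Regional Income Tax: taxable = $27,975.00 − 2×$280.00 = $27,415.00
  $1,603.20 + 26.77% × ($27,415.00 − $14,000.00) = $1,603.20 + 26.77% × $13,415.00 = $5,194.40
Pension Levy: cap $720,675.00 − YTD $709,750.00 = $10,925.00 subject; 1% × $10,925.00 = $109.25
Total: $5,194.40 + $109.25 = $5,303.65

$5,303.65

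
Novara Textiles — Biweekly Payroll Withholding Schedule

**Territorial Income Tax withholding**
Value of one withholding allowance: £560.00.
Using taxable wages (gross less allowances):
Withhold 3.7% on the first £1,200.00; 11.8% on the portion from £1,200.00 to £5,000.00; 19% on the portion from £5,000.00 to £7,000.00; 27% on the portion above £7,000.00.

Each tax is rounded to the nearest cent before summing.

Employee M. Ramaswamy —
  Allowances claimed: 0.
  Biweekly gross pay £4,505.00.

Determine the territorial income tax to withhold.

Territorial Income Tax: taxable = £4,505.00
  £44.40 + 11.8% × (£4,505.00 − £1,200.00) = £44.40 + 11.8% × £3,305.00 = £434.39

£434.39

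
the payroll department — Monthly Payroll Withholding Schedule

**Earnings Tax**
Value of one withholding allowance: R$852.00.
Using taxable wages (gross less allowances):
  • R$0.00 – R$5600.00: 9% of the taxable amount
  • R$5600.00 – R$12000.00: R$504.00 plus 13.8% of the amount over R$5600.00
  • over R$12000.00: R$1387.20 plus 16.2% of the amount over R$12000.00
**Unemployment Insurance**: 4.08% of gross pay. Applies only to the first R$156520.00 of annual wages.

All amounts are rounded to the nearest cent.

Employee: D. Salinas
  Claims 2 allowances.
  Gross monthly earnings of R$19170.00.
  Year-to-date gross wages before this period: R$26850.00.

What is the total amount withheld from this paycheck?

R$3054.83

Earnings Tax: taxable = R$19170.00 − 2×R$852.00 = R$17466.00
  R$1387.20 + 16.2% × (R$17466.00 − R$12000.00) = R$1387.20 + 16.2% × R$5466.00 = R$2272.69
Unemployment Insurance: 4.08% × R$19170.00 = R$782.14
Total: R$2272.69 + R$782.14 = R$3054.83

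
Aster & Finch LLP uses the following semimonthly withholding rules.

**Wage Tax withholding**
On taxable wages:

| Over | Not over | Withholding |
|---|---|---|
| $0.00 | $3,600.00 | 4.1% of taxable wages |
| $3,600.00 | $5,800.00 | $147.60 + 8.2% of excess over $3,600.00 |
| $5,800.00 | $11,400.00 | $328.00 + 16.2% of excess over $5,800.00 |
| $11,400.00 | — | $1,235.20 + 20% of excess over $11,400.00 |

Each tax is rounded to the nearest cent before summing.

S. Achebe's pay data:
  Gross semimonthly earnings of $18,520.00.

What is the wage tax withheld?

$2,659.20

Wage Tax: taxable = $18,520.00
  $1,235.20 + 20% × ($18,520.00 − $11,400.00) = $1,235.20 + 20% × $7,120.00 = $2,659.20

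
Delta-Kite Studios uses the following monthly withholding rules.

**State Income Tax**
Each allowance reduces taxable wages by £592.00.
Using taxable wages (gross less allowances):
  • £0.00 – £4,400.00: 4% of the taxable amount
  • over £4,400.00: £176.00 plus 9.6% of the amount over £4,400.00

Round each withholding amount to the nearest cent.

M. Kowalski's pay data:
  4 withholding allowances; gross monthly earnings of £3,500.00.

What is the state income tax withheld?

State Income Tax: taxable = £3,500.00 − 4×£592.00 = £1,132.00
  4% × £1,132.00 = £45.28

£45.28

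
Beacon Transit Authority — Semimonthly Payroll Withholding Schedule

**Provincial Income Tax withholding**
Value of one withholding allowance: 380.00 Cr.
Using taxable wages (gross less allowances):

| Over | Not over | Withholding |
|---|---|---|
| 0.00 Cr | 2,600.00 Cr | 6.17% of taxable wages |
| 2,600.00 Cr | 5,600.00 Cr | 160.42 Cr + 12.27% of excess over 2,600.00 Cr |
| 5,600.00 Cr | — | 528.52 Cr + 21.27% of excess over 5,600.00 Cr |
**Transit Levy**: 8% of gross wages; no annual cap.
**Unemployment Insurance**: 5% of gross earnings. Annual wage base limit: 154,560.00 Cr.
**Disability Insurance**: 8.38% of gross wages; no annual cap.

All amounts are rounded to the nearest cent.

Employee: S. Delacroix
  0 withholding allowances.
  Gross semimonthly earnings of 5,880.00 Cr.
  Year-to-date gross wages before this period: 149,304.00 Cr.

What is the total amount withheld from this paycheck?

Provincial Income Tax: taxable = 5,880.00 Cr
  528.52 Cr + 21.27% × (5,880.00 Cr − 5,600.00 Cr) = 528.52 Cr + 21.27% × 280.00 Cr = 588.08 Cr
Transit Levy: 8% × 5,880.00 Cr = 470.40 Cr
Unemployment Insurance: cap 154,560.00 Cr − YTD 149,304.00 Cr = 5,256.00 Cr subject; 5% × 5,256.00 Cr = 262.80 Cr
Disability Insurance: 8.38% × 5,880.00 Cr = 492.74 Cr
Total: 588.08 Cr + 470.40 Cr + 262.80 Cr + 492.74 Cr = 1,814.02 Cr

1,814.02 Cr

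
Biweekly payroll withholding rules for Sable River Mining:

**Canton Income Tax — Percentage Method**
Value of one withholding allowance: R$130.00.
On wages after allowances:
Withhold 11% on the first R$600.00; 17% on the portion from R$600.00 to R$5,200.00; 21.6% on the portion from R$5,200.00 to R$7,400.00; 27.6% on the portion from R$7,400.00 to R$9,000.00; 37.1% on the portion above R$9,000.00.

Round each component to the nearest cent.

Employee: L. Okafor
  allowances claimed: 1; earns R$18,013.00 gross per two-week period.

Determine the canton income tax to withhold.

Canton Income Tax: taxable = R$18,013.00 − 1×R$130.00 = R$17,883.00
  R$1,764.80 + 37.1% × (R$17,883.00 − R$9,000.00) = R$1,764.80 + 37.1% × R$8,883.00 = R$5,060.39

R$5,060.39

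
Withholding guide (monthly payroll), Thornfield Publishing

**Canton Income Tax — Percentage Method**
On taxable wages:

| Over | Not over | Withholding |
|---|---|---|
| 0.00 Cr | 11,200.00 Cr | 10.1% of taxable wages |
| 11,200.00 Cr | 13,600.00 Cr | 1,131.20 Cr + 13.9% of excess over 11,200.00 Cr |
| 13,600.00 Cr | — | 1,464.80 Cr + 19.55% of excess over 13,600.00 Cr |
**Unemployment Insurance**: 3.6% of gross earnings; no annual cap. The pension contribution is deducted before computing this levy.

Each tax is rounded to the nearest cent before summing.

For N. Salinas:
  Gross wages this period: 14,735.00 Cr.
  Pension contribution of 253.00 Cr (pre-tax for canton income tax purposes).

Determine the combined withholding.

2,158.58 Cr

Canton Income Tax: taxable = 14,735.00 Cr − 253.00 Cr = 14,482.00 Cr
  1,464.80 Cr + 19.55% × (14,482.00 Cr − 13,600.00 Cr) = 1,464.80 Cr + 19.55% × 882.00 Cr = 1,637.23 Cr
Unemployment Insurance: 3.6% × 14,482.00 Cr = 521.35 Cr
Total: 1,637.23 Cr + 521.35 Cr = 2,158.58 Cr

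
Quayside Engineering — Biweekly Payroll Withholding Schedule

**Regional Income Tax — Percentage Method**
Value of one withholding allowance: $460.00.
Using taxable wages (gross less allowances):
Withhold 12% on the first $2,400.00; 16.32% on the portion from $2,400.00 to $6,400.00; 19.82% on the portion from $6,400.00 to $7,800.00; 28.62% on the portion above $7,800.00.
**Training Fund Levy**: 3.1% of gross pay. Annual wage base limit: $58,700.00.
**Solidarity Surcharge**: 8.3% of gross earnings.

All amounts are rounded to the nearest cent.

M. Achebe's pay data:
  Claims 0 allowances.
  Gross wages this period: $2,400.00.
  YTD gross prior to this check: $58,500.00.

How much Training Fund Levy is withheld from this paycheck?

$6.20

Training Fund Levy: cap $58,700.00 − YTD $58,500.00 = $200.00 subject; 3.1% × $200.00 = $6.20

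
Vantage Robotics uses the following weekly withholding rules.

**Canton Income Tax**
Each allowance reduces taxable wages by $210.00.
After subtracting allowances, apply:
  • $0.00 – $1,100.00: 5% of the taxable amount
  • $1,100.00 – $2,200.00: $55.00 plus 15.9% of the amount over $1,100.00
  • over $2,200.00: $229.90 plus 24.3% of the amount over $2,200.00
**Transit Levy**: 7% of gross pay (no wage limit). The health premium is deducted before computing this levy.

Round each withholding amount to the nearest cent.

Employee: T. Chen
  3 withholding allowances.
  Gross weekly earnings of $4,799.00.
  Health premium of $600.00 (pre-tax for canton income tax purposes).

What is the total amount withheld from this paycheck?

Canton Income Tax: taxable = $4,799.00 − $600.00 − 3×$210.00 = $3,569.00
  $229.90 + 24.3% × ($3,569.00 − $2,200.00) = $229.90 + 24.3% × $1,369.00 = $562.57
Transit Levy: 7% × $4,199.00 = $293.93
Total: $562.57 + $293.93 = $856.50

$856.50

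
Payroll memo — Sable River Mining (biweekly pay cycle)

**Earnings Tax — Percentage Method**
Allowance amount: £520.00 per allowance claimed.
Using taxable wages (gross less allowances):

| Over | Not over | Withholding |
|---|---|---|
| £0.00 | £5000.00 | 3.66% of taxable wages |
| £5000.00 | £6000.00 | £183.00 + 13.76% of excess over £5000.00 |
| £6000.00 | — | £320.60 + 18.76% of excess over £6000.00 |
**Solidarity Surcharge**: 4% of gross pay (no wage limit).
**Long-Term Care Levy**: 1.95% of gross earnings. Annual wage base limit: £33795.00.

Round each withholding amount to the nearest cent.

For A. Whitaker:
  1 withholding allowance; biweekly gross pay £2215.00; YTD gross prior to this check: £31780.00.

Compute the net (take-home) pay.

£2025.07

Earnings Tax: taxable = £2215.00 − 1×£520.00 = £1695.00
  3.66% × £1695.00 = £62.04
Solidarity Surcharge: 4% × £2215.00 = £88.60
Long-Term Care Levy: cap £33795.00 − YTD £31780.00 = £2015.00 subject; 1.95% × £2015.00 = £39.29
Total withheld: £62.04 + £88.60 + £39.29 = £189.93
Net pay: £2215.00 − £189.93 = £2025.07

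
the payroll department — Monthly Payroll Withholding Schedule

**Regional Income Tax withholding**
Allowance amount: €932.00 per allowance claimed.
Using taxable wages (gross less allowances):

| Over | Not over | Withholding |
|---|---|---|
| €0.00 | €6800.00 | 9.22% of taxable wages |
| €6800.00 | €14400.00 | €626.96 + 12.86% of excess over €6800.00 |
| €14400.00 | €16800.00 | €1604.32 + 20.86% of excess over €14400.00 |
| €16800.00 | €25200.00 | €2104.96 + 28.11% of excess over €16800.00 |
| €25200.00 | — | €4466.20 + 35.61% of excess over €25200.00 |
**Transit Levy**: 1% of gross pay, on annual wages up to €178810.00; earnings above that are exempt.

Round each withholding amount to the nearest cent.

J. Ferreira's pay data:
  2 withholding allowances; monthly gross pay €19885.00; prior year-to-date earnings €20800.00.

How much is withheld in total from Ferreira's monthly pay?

Regional Income Tax: taxable = €19885.00 − 2×€932.00 = €18021.00
  €2104.96 + 28.11% × (€18021.00 − €16800.00) = €2104.96 + 28.11% × €1221.00 = €2448.18
Transit Levy: 1% × €19885.00 = €198.85
Total: €2448.18 + €198.85 = €2647.03

€2647.03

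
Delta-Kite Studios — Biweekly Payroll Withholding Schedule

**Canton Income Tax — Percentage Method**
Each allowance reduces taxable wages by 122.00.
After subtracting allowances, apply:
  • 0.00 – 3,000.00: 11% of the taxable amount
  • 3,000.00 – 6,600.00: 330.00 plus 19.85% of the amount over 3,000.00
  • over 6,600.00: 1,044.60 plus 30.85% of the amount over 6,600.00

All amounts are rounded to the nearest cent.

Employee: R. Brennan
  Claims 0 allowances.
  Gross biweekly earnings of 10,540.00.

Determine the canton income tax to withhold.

Canton Income Tax: taxable = 10,540.00
  1,044.60 + 30.85% × (10,540.00 − 6,600.00) = 1,044.60 + 30.85% × 3,940.00 = 2,260.09

2,260.09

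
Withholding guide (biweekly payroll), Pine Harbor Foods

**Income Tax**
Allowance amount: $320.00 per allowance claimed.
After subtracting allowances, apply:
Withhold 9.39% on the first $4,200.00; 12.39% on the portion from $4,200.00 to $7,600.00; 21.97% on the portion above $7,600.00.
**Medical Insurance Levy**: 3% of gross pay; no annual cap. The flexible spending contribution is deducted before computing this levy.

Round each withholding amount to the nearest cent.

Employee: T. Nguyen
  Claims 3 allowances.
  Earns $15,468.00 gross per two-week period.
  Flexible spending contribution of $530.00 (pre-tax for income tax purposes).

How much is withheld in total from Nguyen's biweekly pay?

$2,665.03

Income Tax: taxable = $15,468.00 − $530.00 − 3×$320.00 = $13,978.00
  $815.64 + 21.97% × ($13,978.00 − $7,600.00) = $815.64 + 21.97% × $6,378.00 = $2,216.89
Medical Insurance Levy: 3% × $14,938.00 = $448.14
Total: $2,216.89 + $448.14 = $2,665.03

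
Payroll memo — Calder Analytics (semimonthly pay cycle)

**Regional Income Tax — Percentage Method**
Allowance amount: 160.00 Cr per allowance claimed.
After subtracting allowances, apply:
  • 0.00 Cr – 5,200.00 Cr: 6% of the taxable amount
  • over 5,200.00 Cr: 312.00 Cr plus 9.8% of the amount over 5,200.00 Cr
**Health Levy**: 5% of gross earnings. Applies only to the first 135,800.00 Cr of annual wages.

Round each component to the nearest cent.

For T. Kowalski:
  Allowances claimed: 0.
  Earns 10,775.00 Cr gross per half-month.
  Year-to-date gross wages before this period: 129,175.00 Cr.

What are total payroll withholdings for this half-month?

1,189.60 Cr

Regional Income Tax: taxable = 10,775.00 Cr
  312.00 Cr + 9.8% × (10,775.00 Cr − 5,200.00 Cr) = 312.00 Cr + 9.8% × 5,575.00 Cr = 858.35 Cr
Health Levy: cap 135,800.00 Cr − YTD 129,175.00 Cr = 6,625.00 Cr subject; 5% × 6,625.00 Cr = 331.25 Cr
Total: 858.35 Cr + 331.25 Cr = 1,189.60 Cr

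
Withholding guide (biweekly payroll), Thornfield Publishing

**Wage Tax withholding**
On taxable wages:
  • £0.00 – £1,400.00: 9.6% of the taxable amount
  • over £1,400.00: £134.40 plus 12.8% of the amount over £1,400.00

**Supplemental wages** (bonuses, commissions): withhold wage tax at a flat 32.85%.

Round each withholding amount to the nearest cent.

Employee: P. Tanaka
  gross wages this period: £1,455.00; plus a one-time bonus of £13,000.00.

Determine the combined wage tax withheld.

£4,411.94

Wage Tax: taxable = £1,455.00
  £134.40 + 12.8% × (£1,455.00 − £1,400.00) = £134.40 + 12.8% × £55.00 = £141.44
Supplemental (32.85% flat on bonus): 32.85% × £13,000.00 = £4,270.50
Total wage tax: £141.44 + £4,270.50 = £4,411.94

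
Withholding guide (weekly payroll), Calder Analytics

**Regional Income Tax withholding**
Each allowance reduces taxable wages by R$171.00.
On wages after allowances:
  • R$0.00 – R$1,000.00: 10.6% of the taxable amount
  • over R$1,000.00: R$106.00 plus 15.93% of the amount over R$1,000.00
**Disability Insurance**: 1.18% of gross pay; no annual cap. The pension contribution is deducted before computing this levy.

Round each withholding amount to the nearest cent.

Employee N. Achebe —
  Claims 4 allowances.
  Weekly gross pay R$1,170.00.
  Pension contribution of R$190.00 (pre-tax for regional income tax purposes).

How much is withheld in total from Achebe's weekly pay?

R$42.94

Regional Income Tax: taxable = R$1,170.00 − R$190.00 − 4×R$171.00 = R$296.00
  10.6% × R$296.00 = R$31.38
Disability Insurance: 1.18% × R$980.00 = R$11.56
Total: R$31.38 + R$11.56 = R$42.94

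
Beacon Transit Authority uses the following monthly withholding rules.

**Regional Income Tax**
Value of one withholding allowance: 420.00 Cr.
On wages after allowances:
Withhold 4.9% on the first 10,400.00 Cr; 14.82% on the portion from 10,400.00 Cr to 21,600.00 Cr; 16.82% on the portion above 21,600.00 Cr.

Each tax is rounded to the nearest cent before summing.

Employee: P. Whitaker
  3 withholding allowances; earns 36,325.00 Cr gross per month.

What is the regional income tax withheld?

Regional Income Tax: taxable = 36,325.00 Cr − 3×420.00 Cr = 35,065.00 Cr
  2,169.44 Cr + 16.82% × (35,065.00 Cr − 21,600.00 Cr) = 2,169.44 Cr + 16.82% × 13,465.00 Cr = 4,434.25 Cr

4,434.25 Cr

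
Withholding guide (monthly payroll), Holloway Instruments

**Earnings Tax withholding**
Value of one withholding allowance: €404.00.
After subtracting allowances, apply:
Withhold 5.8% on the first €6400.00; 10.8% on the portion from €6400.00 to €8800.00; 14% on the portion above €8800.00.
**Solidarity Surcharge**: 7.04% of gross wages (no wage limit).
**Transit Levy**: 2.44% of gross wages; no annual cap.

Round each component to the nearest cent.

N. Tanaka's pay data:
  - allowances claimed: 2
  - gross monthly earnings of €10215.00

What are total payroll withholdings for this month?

Earnings Tax: taxable = €10215.00 − 2×€404.00 = €9407.00
  €630.40 + 14% × (€9407.00 − €8800.00) = €630.40 + 14% × €607.00 = €715.38
Solidarity Surcharge: 7.04% × €10215.00 = €719.14
Transit Levy: 2.44% × €10215.00 = €249.25
Total: €715.38 + €719.14 + €249.25 = €1683.77

€1683.77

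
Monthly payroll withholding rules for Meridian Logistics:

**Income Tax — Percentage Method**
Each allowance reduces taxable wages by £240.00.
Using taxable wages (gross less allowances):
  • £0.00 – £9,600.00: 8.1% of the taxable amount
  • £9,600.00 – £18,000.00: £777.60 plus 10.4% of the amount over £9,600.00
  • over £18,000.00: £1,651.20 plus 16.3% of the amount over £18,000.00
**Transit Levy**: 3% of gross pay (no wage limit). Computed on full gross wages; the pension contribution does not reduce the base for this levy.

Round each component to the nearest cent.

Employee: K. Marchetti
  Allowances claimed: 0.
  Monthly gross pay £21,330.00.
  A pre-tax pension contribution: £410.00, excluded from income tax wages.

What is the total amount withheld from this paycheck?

£2,767.06

Income Tax: taxable = £21,330.00 − £410.00 = £20,920.00
  £1,651.20 + 16.3% × (£20,920.00 − £18,000.00) = £1,651.20 + 16.3% × £2,920.00 = £2,127.16
Transit Levy: 3% × £21,330.00 = £639.90
Total: £2,127.16 + £639.90 = £2,767.06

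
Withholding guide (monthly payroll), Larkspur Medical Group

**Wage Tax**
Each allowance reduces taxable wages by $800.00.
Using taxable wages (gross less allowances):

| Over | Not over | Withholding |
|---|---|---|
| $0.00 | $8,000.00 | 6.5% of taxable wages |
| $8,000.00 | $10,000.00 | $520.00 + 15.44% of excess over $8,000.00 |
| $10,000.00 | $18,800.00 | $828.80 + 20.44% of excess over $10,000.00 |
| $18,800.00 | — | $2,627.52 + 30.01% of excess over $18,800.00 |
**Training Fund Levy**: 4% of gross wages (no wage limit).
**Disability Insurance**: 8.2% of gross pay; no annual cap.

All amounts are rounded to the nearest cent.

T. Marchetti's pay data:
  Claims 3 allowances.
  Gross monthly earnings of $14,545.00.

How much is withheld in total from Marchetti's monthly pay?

$3,041.73

Wage Tax: taxable = $14,545.00 − 3×$800.00 = $12,145.00
  $828.80 + 20.44% × ($12,145.00 − $10,000.00) = $828.80 + 20.44% × $2,145.00 = $1,267.24
Training Fund Levy: 4% × $14,545.00 = $581.80
Disability Insurance: 8.2% × $14,545.00 = $1,192.69
Total: $1,267.24 + $581.80 + $1,192.69 = $3,041.73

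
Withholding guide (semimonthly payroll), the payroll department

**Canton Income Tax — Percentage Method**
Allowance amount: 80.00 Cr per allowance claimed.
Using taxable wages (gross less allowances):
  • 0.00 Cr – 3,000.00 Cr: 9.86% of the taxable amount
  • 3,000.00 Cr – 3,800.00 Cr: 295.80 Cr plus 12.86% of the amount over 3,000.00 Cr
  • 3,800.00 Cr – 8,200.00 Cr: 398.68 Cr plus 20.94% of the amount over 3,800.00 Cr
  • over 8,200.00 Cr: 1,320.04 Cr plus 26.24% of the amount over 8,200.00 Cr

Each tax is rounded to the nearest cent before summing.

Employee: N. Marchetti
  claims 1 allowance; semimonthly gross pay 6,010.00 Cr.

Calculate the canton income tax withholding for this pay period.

844.70 Cr

Canton Income Tax: taxable = 6,010.00 Cr − 1×80.00 Cr = 5,930.00 Cr
  398.68 Cr + 20.94% × (5,930.00 Cr − 3,800.00 Cr) = 398.68 Cr + 20.94% × 2,130.00 Cr = 844.70 Cr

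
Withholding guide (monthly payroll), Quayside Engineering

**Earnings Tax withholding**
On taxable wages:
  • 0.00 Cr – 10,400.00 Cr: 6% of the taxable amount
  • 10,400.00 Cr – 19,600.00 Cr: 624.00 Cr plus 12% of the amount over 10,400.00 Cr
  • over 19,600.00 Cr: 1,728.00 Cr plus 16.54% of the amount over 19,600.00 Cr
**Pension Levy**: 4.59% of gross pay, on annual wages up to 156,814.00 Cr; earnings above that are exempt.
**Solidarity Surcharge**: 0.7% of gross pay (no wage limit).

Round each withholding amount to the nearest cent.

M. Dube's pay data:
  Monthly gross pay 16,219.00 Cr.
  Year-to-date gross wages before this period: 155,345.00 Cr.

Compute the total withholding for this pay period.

Earnings Tax: taxable = 16,219.00 Cr
  624.00 Cr + 12% × (16,219.00 Cr − 10,400.00 Cr) = 624.00 Cr + 12% × 5,819.00 Cr = 1,322.28 Cr
Pension Levy: cap 156,814.00 Cr − YTD 155,345.00 Cr = 1,469.00 Cr subject; 4.59% × 1,469.00 Cr = 67.43 Cr
Solidarity Surcharge: 0.7% × 16,219.00 Cr = 113.53 Cr
Total: 1,322.28 Cr + 67.43 Cr + 113.53 Cr = 1,503.24 Cr

1,503.24 Cr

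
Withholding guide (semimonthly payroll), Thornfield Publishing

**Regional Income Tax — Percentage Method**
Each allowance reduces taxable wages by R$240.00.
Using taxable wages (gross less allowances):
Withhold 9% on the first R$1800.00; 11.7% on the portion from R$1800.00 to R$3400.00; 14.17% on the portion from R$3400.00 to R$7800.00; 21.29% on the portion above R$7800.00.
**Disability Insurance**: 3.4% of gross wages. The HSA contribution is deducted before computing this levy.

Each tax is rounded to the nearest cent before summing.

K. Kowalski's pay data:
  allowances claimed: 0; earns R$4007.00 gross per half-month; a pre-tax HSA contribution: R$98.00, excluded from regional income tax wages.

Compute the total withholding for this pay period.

Regional Income Tax: taxable = R$4007.00 − R$98.00 = R$3909.00
  R$349.20 + 14.17% × (R$3909.00 − R$3400.00) = R$349.20 + 14.17% × R$509.00 = R$421.33
Disability Insurance: 3.4% × R$3909.00 = R$132.91
Total: R$421.33 + R$132.91 = R$554.24

R$554.24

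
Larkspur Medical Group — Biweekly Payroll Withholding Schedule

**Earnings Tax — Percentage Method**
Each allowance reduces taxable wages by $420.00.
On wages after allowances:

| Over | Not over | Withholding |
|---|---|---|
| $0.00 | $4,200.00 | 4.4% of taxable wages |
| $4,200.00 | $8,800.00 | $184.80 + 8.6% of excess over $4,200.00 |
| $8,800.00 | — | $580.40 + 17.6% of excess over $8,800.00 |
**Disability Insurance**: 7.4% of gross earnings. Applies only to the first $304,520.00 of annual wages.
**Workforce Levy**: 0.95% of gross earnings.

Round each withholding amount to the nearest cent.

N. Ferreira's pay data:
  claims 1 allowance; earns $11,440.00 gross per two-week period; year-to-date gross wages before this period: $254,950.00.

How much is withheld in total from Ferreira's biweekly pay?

$1,926.36

Earnings Tax: taxable = $11,440.00 − 1×$420.00 = $11,020.00
  $580.40 + 17.6% × ($11,020.00 − $8,800.00) = $580.40 + 17.6% × $2,220.00 = $971.12
Disability Insurance: 7.4% × $11,440.00 = $846.56
Workforce Levy: 0.95% × $11,440.00 = $108.68
Total: $971.12 + $846.56 + $108.68 = $1,926.36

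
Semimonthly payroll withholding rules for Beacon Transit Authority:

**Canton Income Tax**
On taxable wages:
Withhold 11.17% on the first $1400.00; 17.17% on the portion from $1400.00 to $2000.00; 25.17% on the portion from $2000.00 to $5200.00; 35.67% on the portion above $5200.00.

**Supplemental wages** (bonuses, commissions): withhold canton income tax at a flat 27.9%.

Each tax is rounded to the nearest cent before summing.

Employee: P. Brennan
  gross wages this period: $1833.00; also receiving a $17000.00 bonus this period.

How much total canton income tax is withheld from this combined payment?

Canton Income Tax: taxable = $1833.00
  $156.38 + 17.17% × ($1833.00 − $1400.00) = $156.38 + 17.17% × $433.00 = $230.73
Supplemental (27.9% flat on bonus): 27.9% × $17000.00 = $4743.00
Total canton income tax: $230.73 + $4743.00 = $4973.73

$4973.73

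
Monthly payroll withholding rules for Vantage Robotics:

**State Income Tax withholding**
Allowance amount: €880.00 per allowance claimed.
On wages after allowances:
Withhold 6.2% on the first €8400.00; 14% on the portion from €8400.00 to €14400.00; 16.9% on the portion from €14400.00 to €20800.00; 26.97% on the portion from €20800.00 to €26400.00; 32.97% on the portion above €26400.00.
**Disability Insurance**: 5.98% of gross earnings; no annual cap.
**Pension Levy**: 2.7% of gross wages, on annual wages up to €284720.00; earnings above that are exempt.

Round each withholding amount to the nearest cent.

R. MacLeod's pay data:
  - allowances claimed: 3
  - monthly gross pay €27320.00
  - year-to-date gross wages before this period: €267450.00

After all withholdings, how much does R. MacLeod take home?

State Income Tax: taxable = €27320.00 − 3×€880.00 = €24680.00
  €2442.40 + 26.97% × (€24680.00 − €20800.00) = €2442.40 + 26.97% × €3880.00 = €3488.84
Disability Insurance: 5.98% × €27320.00 = €1633.74
Pension Levy: cap €284720.00 − YTD €267450.00 = €17270.00 subject; 2.7% × €17270.00 = €466.29
Total withheld: €3488.84 + €1633.74 + €466.29 = €5588.87
Net pay: €27320.00 − €5588.87 = €21731.13

€21731.13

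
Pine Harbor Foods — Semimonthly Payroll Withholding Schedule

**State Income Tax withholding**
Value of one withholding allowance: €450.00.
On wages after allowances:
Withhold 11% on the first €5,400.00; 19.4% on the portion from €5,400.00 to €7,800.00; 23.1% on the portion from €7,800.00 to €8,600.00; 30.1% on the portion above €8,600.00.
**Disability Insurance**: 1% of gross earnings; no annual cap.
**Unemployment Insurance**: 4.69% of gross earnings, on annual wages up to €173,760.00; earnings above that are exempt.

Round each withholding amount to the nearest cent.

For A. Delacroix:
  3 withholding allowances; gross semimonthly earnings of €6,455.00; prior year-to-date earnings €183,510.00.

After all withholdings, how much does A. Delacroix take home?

€5,828.90

State Income Tax: taxable = €6,455.00 − 3×€450.00 = €5,105.00
  11% × €5,105.00 = €561.55
Disability Insurance: 1% × €6,455.00 = €64.55
Unemployment Insurance: YTD €183,510.00 ≥ cap €173,760.00 → €0.00
Total withheld: €561.55 + €64.55 + €0.00 = €626.10
Net pay: €6,455.00 − €626.10 = €5,828.90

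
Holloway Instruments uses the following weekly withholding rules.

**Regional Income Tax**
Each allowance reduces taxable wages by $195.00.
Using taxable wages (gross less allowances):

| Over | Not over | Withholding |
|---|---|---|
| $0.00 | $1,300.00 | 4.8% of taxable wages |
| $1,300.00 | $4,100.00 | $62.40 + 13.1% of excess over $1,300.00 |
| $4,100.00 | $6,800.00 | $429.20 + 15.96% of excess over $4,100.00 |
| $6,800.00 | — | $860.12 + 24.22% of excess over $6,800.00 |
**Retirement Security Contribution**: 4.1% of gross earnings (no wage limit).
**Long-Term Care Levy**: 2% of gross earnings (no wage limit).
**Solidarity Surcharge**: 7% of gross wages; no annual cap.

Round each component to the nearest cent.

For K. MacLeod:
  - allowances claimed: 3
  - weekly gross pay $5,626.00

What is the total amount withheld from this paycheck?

$1,316.39

Regional Income Tax: taxable = $5,626.00 − 3×$195.00 = $5,041.00
  $429.20 + 15.96% × ($5,041.00 − $4,100.00) = $429.20 + 15.96% × $941.00 = $579.38
Retirement Security Contribution: 4.1% × $5,626.00 = $230.67
Long-Term Care Levy: 2% × $5,626.00 = $112.52
Solidarity Surcharge: 7% × $5,626.00 = $393.82
Total: $579.38 + $230.67 + $112.52 + $393.82 = $1,316.39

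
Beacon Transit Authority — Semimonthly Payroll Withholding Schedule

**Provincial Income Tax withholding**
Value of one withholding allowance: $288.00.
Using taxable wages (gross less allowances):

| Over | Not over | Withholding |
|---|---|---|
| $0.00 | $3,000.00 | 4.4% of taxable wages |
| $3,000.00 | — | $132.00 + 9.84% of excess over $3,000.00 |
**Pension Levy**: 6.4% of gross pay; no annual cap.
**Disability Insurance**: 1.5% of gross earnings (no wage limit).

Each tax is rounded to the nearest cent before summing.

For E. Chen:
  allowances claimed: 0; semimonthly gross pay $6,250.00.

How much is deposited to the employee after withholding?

Provincial Income Tax: taxable = $6,250.00
  $132.00 + 9.84% × ($6,250.00 − $3,000.00) = $132.00 + 9.84% × $3,250.00 = $451.80
Pension Levy: 6.4% × $6,250.00 = $400.00
Disability Insurance: 1.5% × $6,250.00 = $93.75
Total withheld: $451.80 + $400.00 + $93.75 = $945.55
Net pay: $6,250.00 − $945.55 = $5,304.45

$5,304.45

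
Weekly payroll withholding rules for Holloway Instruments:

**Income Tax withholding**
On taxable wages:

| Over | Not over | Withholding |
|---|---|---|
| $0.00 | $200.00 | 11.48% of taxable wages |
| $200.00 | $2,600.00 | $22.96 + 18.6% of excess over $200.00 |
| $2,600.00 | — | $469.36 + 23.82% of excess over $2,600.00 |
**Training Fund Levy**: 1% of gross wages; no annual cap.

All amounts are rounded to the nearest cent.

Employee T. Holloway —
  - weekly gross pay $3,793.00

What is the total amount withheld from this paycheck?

$791.46

Income Tax: taxable = $3,793.00
  $469.36 + 23.82% × ($3,793.00 − $2,600.00) = $469.36 + 23.82% × $1,193.00 = $753.53
Training Fund Levy: 1% × $3,793.00 = $37.93
Total: $753.53 + $37.93 = $791.46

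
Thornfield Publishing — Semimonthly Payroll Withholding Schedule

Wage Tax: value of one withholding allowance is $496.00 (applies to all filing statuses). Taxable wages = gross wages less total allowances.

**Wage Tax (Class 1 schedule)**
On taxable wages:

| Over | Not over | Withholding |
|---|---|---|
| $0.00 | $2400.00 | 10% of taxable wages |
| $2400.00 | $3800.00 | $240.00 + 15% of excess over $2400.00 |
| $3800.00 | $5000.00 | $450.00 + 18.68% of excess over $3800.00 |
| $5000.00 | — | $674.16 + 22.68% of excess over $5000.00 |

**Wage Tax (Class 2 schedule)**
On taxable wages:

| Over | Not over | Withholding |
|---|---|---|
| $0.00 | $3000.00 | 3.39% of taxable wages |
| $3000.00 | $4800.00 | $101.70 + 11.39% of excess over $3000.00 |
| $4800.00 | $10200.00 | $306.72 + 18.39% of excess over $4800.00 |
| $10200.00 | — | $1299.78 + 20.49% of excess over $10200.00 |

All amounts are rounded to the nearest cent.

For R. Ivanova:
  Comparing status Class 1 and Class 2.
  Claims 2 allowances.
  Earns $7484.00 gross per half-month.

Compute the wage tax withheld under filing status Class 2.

Wage Tax (Class 2): taxable = $7484.00 − 2×$496.00 = $6492.00
  $306.72 + 18.39% × ($6492.00 − $4800.00) = $306.72 + 18.39% × $1692.00 = $617.88

$617.88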